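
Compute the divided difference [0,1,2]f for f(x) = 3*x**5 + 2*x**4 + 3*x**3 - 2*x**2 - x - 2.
66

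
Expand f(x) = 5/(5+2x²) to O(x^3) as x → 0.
1 - 2*x**2/5 + O(x**3)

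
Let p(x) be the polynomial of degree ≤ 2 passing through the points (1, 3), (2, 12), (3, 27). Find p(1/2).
3/4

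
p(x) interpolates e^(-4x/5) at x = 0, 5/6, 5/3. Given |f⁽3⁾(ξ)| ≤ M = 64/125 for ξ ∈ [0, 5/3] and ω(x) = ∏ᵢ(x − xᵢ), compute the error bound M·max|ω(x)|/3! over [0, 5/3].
8*sqrt(3)/729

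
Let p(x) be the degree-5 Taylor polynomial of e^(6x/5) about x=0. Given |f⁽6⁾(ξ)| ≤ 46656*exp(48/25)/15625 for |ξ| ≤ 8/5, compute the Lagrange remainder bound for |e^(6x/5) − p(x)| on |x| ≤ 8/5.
84934656*exp(48/25)/1220703125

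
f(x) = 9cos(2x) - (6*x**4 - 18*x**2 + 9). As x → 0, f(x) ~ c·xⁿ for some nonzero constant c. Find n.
6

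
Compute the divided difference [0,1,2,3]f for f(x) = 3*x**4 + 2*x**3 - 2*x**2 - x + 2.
20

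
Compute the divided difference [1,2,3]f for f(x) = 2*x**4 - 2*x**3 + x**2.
39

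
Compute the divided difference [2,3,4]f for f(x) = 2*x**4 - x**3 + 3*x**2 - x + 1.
104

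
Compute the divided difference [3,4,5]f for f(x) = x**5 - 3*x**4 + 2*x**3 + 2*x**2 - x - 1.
395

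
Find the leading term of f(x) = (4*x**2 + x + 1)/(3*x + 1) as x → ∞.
4*x/3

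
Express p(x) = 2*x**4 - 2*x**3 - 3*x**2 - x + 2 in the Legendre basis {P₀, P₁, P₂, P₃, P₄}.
(7/5)P₀ + (-11/5)P₁ + (-6/7)P₂ + (-4/5)P₃ + (16/35)P₄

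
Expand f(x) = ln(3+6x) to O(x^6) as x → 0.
log(3) + 2*x - 2*x**2 + 8*x**3/3 - 4*x**4 + 32*x**5/5 + O(x**6)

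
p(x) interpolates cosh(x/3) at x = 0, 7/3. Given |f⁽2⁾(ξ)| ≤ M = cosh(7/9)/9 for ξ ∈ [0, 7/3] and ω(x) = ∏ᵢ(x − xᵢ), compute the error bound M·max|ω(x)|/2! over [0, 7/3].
49*cosh(7/9)/648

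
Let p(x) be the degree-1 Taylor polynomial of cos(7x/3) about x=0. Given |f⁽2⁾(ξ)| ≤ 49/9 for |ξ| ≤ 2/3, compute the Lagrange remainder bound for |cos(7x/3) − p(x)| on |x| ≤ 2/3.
98/81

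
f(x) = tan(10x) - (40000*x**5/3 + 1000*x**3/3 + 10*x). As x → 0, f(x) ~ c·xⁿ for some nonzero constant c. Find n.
7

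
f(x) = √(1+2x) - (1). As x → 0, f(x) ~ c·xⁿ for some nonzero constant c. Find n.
1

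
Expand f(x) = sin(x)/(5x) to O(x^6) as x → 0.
1/5 - x**2/30 + x**4/600 + O(x**6)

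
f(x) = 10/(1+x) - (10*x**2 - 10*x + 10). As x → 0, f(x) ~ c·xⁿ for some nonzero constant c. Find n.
3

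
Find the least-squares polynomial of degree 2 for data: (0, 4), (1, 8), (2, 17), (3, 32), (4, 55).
30/7 + (1/35)x + (22/7)x²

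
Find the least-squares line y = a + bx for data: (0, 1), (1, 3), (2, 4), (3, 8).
a = 7/10, b = 11/5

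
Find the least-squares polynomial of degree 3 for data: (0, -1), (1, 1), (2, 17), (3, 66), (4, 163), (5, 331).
-23/21 + (97/63)x + (-97/42)x² + (55/18)x³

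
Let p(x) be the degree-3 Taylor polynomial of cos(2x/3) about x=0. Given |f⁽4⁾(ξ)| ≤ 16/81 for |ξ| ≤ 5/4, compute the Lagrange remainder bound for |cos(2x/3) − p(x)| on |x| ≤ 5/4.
625/31104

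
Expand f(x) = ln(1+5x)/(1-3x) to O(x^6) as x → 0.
5*x + 5*x**2/2 + 295*x**3/6 - 35*x**4/4 + 2395*x**5/4 + O(x**6)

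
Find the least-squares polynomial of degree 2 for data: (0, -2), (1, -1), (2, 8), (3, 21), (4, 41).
-11/5 + (-6/5)x + (3)x²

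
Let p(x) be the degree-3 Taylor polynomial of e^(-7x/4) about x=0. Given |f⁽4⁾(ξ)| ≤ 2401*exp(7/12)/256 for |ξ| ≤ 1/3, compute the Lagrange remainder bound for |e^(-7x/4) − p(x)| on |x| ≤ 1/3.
2401*exp(7/12)/497664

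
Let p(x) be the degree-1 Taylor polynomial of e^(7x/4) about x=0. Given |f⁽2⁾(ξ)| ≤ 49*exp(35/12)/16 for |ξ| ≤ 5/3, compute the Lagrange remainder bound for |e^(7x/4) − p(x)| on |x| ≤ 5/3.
1225*exp(35/12)/288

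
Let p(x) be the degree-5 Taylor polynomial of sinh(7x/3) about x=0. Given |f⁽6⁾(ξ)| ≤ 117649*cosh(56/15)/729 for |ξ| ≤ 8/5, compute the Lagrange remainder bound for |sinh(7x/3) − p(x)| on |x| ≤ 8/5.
1927561216*cosh(56/15)/512578125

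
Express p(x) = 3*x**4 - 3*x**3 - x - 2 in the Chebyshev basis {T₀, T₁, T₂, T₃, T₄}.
(-7/8)T₀ + (-13/4)T₁ + (3/2)T₂ + (-3/4)T₃ + (3/8)T₄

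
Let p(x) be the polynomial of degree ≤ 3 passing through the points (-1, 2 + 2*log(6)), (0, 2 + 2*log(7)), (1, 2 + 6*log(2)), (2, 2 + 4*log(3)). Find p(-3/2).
2 + log(110592*2**(1/4)*3**(1/8)*7**(5/8)/16807)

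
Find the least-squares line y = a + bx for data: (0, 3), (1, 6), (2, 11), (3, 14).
a = 14/5, b = 19/5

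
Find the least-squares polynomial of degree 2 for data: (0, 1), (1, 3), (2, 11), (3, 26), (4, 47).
36/35 + (-19/14)x + (45/14)x²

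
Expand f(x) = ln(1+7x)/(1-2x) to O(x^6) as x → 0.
7*x - 21*x**2/2 + 280*x**3/3 - 4963*x**4/12 + 76027*x**5/30 + O(x**6)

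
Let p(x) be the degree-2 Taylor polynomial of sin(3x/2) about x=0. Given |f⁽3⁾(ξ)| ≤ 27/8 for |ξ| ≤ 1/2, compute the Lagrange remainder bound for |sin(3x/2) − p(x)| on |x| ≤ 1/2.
9/128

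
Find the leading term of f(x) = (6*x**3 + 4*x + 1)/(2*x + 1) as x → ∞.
3*x**2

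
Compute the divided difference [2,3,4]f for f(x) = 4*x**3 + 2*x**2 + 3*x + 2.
38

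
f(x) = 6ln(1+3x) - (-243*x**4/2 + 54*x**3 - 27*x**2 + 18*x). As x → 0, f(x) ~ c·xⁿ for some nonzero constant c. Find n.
5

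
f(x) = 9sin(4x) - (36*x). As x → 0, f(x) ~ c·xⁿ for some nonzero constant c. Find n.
3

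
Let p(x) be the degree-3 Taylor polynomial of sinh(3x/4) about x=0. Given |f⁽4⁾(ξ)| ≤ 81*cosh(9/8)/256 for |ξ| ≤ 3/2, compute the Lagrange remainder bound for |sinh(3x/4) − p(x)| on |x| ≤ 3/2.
2187*cosh(9/8)/32768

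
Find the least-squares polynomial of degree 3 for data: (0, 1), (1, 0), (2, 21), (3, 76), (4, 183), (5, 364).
40/63 + (-163/54)x + (37/63)x² + (157/54)x³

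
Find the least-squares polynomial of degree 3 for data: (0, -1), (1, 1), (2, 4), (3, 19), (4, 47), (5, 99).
-58/63 + (449/189)x + (-35/18)x² + (59/54)x³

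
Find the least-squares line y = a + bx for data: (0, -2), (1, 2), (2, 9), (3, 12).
a = -21/10, b = 49/10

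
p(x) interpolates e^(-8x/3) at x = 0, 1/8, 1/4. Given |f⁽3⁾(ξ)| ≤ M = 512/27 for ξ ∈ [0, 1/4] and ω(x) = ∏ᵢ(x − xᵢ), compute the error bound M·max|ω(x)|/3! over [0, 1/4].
sqrt(3)/729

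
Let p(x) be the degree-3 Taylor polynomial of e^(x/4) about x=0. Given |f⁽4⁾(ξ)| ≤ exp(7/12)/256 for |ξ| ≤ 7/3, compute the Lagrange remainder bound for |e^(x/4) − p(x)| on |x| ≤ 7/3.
2401*exp(7/12)/497664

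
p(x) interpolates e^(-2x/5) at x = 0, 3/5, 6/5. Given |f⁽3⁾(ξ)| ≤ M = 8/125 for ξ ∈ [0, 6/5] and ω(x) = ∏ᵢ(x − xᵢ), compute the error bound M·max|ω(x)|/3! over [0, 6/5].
8*sqrt(3)/15625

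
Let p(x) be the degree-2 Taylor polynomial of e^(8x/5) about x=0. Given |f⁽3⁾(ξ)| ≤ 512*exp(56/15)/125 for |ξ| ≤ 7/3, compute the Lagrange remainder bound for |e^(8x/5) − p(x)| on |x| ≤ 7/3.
87808*exp(56/15)/10125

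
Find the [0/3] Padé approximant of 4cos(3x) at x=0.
4/(9*x**2/2 + 1)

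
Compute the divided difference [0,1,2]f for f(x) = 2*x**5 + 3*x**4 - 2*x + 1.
51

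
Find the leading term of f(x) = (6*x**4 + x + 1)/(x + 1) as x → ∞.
6*x**3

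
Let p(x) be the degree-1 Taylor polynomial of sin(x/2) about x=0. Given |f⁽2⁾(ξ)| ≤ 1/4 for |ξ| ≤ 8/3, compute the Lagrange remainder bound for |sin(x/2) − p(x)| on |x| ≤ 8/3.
8/9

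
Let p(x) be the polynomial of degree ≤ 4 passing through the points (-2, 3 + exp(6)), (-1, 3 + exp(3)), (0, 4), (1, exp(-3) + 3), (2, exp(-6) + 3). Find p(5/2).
(-420*exp(3) + 315 + (-180*exp(3) + 762 + 35*exp(6))*exp(6))*exp(-6)/128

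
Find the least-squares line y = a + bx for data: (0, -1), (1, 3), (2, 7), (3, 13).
a = -7/5, b = 23/5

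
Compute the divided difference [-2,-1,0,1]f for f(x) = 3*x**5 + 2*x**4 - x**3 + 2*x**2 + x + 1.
10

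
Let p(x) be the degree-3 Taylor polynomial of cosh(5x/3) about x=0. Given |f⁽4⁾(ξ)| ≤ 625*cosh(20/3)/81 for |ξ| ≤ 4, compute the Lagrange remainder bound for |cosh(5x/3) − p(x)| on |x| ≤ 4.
20000*cosh(20/3)/243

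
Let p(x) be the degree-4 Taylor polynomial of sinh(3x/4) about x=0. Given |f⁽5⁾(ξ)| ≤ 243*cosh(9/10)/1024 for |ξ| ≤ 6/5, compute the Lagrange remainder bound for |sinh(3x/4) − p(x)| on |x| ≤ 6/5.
19683*cosh(9/10)/4000000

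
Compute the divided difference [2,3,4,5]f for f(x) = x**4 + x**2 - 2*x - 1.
14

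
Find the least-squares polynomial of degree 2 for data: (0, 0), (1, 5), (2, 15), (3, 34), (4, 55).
-1/7 + (153/70)x + (41/14)x²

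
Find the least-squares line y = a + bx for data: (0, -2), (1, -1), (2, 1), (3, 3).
a = -23/10, b = 17/10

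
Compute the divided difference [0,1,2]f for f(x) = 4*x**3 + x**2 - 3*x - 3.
13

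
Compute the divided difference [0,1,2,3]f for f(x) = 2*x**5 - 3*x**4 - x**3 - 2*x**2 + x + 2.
31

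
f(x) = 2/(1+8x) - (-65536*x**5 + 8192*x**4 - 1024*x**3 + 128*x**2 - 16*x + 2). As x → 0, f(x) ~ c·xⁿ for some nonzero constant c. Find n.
6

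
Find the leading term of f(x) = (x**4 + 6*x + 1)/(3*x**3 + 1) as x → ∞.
x/3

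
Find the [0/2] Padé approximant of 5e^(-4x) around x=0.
5/(8*x**2 + 4*x + 1)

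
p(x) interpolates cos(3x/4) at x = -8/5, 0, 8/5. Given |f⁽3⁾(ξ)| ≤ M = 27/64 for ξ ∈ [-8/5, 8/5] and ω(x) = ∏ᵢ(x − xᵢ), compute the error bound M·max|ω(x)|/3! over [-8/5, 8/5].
8*sqrt(3)/125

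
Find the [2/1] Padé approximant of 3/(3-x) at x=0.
1/(1 - x/3)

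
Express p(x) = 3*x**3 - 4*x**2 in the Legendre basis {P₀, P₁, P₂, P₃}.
(-4/3)P₀ + (9/5)P₁ + (-8/3)P₂ + (6/5)P₃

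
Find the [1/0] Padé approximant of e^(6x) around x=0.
6*x + 1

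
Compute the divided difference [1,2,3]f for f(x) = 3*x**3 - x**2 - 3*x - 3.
17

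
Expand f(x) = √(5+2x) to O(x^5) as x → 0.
sqrt(5) + sqrt(5)*x/5 - sqrt(5)*x**2/50 + sqrt(5)*x**3/250 - sqrt(5)*x**4/1000 + O(x**5)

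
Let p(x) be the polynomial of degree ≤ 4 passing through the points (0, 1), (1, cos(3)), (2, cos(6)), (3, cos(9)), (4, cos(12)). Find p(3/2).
15*cos(3)/32 - 5/128 + 3*cos(12)/128 - 5*cos(9)/32 + 45*cos(6)/64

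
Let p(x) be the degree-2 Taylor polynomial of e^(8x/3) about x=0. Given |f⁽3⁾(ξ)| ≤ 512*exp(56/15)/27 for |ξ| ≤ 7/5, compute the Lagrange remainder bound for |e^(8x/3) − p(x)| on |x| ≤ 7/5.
87808*exp(56/15)/10125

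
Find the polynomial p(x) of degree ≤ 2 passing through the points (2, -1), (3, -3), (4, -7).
-x**2 + 3*x - 3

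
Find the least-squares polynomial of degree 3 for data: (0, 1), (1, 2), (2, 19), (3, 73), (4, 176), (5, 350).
131/126 + (-1649/756)x + (-1/126)x² + (311/108)x³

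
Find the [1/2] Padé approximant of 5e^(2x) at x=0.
(10*x/3 + 5)/(2*x**2/3 - 4*x/3 + 1)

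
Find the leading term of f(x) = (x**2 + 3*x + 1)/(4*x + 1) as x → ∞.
x/4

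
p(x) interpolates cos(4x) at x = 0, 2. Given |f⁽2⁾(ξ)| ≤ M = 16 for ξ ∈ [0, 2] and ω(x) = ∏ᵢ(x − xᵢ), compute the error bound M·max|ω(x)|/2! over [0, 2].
8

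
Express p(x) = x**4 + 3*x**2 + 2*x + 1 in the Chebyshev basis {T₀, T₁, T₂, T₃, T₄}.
(23/8)T₀ + (2)T₁ + (2)T₂ + (1/8)T₄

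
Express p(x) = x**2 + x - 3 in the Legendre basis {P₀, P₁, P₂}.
(-8/3)P₀ + P₁ + (2/3)P₂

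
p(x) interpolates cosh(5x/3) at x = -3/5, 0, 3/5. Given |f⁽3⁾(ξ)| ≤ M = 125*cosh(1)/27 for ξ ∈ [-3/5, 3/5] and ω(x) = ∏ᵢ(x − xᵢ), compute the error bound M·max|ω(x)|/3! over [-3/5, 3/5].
sqrt(3)*cosh(1)/27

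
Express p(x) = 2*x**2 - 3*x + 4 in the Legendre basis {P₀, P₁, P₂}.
(14/3)P₀ + (-3)P₁ + (4/3)P₂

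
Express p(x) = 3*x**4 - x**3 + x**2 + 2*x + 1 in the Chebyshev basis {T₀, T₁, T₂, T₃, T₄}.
(21/8)T₀ + (5/4)T₁ + (2)T₂ + (-1/4)T₃ + (3/8)T₄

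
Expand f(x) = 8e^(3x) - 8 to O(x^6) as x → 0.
24*x + 36*x**2 + 36*x**3 + 27*x**4 + 81*x**5/5 + O(x**6)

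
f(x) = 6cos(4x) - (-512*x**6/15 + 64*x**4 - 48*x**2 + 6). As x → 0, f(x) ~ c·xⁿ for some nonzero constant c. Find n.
8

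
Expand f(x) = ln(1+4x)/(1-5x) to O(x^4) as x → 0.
4*x + 12*x**2 + 244*x**3/3 + O(x**4)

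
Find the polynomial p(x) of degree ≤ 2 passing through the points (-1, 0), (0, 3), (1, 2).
-2*x**2 + x + 3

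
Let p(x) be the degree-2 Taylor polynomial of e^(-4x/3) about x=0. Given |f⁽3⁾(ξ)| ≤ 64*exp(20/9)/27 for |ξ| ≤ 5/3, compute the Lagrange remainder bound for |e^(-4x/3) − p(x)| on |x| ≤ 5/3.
4000*exp(20/9)/2187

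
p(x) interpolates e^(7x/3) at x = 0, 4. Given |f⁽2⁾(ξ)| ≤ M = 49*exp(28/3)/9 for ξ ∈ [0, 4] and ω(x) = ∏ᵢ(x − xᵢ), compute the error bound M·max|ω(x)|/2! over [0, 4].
98*exp(28/3)/9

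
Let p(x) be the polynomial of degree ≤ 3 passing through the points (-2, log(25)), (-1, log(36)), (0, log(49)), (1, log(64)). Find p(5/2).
log(3101843146481947279097856*1071875**(1/8)*2**(1/4)*3**(7/8)/598691348064270045003125)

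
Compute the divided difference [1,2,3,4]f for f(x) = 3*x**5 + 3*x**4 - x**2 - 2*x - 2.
225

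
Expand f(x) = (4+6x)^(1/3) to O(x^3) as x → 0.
2**(2/3) + 2**(2/3)*x/2 - 2**(2/3)*x**2/4 + O(x**3)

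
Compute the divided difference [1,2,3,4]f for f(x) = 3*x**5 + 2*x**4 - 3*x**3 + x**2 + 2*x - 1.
212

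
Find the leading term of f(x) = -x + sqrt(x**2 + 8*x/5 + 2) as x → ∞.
4/5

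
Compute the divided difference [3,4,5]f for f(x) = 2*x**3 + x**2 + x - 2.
25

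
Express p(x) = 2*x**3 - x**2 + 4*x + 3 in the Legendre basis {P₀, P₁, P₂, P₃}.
(8/3)P₀ + (26/5)P₁ + (-2/3)P₂ + (4/5)P₃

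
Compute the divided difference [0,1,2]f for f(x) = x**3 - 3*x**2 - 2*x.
0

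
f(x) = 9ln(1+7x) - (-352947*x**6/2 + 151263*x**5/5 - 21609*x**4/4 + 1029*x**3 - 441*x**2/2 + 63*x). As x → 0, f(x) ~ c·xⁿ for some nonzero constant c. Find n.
7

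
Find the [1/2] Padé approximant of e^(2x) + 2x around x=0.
(74*x/21 + 1)/(-2*x**2/21 - 10*x/21 + 1)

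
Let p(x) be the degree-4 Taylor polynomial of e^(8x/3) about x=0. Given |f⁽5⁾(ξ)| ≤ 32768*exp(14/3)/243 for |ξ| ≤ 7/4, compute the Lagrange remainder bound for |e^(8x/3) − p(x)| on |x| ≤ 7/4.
67228*exp(14/3)/3645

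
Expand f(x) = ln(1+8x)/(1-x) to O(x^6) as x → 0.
8*x - 24*x**2 + 440*x**3/3 - 2632*x**4/3 + 85144*x**5/15 + O(x**6)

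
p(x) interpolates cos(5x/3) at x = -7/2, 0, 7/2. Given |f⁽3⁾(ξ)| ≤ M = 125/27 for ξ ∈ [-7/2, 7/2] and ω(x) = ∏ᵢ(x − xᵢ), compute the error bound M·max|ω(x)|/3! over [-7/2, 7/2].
42875*sqrt(3)/5832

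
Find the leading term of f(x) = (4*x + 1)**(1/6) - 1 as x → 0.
2*x/3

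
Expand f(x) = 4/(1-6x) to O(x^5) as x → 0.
4 + 24*x + 144*x**2 + 864*x**3 + 5184*x**4 + O(x**5)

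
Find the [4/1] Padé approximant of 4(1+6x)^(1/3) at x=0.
(64*x**4/3 - 256*x**3/15 + 96*x**2/5 + 128*x/5 + 4)/(22*x/5 + 1)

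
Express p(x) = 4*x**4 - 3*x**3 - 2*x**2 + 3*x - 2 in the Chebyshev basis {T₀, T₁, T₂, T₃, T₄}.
(-3/2)T₀ + (3/4)T₁ + T₂ + (-3/4)T₃ + (1/2)T₄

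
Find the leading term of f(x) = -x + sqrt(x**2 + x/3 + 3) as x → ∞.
1/6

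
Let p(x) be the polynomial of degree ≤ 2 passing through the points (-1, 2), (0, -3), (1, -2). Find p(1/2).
-13/4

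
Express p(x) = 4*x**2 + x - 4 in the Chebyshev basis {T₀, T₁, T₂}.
(-2)T₀ + T₁ + (2)T₂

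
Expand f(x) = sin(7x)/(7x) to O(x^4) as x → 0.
1 - 49*x**2/6 + O(x**4)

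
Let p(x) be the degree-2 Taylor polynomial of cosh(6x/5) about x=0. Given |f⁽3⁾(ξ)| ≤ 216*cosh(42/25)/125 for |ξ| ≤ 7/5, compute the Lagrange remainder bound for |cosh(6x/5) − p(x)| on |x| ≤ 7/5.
12348*cosh(42/25)/15625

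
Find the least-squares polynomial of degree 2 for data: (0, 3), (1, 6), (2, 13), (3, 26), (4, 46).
116/35 + (-29/35)x + (20/7)x²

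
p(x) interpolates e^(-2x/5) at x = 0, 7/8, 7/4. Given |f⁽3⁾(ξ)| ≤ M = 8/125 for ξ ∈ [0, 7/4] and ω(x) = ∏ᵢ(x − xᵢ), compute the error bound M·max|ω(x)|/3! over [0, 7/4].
343*sqrt(3)/216000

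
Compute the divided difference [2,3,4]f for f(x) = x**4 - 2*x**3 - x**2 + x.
36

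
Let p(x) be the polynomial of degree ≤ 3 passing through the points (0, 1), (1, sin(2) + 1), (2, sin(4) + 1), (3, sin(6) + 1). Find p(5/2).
15*sin(4)/16 - 5*sin(2)/16 + 5*sin(6)/16 + 1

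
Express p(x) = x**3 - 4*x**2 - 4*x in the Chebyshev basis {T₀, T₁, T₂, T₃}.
(-2)T₀ + (-13/4)T₁ + (-2)T₂ + (1/4)T₃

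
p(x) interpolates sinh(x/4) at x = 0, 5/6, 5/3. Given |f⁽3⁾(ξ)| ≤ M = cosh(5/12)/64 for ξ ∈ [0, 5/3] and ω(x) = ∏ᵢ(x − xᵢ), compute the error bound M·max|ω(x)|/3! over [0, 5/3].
125*sqrt(3)*cosh(5/12)/373248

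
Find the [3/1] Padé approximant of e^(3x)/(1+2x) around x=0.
(171*x**3/8 + 45*x**2/4 + 39*x/4 + 1)/(35*x/4 + 1)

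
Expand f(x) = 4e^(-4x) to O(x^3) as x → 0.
4 - 16*x + 32*x**2 + O(x**3)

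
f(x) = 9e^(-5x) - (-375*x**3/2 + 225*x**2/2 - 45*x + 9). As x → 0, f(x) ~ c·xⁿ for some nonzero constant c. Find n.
4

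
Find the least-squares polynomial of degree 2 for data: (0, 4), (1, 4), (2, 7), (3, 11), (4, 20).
144/35 + (-107/70)x + (19/14)x²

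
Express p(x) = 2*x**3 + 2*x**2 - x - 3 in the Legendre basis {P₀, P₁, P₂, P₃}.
(-7/3)P₀ + (1/5)P₁ + (4/3)P₂ + (4/5)P₃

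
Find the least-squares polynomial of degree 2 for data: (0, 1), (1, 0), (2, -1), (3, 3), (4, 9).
46/35 + (-247/70)x + (19/14)x²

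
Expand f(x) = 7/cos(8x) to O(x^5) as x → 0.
7 + 224*x**2 + 17920*x**4/3 + O(x**5)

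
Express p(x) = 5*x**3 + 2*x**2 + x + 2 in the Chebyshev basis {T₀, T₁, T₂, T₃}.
(3)T₀ + (19/4)T₁ + T₂ + (5/4)T₃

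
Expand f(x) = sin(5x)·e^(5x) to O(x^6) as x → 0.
5*x + 25*x**2 + 125*x**3/3 - 625*x**5/6 + O(x**6)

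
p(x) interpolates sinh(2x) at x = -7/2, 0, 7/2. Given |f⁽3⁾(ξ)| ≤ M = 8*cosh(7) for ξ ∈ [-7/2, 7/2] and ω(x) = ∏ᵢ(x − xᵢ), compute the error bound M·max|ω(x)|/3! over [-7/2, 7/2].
343*sqrt(3)*cosh(7)/27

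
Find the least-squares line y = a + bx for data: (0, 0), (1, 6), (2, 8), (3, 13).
a = 3/5, b = 41/10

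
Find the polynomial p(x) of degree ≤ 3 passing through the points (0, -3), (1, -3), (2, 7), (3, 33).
x**3 + 2*x**2 - 3*x - 3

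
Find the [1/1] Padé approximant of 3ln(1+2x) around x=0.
6*x/(x + 1)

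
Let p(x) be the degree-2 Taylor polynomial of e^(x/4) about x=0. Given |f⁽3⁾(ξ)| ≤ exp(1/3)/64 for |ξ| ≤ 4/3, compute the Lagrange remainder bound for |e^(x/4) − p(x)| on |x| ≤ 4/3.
exp(1/3)/162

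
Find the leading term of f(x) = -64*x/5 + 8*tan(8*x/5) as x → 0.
4096*x**3/375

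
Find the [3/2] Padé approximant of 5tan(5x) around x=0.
(-125*x**3/3 + 25*x)/(1 - 10*x**2)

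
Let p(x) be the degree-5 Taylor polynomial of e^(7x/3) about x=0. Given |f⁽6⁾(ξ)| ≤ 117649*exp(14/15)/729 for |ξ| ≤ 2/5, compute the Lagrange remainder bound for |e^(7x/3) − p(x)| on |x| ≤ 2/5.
470596*exp(14/15)/512578125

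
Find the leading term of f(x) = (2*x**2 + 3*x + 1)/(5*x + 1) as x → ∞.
2*x/5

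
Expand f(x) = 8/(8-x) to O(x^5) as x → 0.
1 + x/8 + x**2/64 + x**3/512 + x**4/4096 + O(x**5)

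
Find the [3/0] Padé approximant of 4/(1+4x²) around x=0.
4 - 16*x**2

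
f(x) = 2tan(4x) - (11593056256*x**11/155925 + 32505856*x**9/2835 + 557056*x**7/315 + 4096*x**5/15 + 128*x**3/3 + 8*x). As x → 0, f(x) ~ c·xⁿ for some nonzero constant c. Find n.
13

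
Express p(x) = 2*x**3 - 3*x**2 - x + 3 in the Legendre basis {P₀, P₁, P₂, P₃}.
(2)P₀ + (1/5)P₁ + (-2)P₂ + (4/5)P₃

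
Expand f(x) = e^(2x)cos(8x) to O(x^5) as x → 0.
1 + 2*x - 30*x**2 - 188*x**3/3 + 322*x**4/3 + O(x**5)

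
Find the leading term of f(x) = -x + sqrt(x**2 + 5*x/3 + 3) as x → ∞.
5/6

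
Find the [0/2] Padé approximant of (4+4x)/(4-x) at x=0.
1/(5*x**2/4 - 5*x/4 + 1)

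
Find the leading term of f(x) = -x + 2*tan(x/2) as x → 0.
x**3/12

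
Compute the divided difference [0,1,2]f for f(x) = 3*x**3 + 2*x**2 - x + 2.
11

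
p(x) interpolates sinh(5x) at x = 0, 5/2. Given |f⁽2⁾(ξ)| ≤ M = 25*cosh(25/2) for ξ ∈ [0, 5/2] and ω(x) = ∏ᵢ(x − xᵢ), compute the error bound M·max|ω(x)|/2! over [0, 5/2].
625*cosh(25/2)/32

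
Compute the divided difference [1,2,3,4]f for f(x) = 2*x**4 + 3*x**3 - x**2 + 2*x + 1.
23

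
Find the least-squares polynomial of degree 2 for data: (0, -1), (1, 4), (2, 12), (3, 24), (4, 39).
-34/35 + (22/7)x + (12/7)x²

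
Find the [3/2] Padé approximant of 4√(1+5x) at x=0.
(125*x**3/8 + 225*x**2/4 + 30*x + 4)/(75*x**2/16 + 5*x + 1)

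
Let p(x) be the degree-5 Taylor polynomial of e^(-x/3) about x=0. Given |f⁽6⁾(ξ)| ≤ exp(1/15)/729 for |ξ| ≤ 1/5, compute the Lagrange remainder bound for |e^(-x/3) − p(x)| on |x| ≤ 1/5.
exp(1/15)/8201250000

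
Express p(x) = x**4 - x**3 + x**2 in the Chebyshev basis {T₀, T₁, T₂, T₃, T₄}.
(7/8)T₀ + (-3/4)T₁ + T₂ + (-1/4)T₃ + (1/8)T₄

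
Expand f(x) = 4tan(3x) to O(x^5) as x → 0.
12*x + 36*x**3 + O(x**5)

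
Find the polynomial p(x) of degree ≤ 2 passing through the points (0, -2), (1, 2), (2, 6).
4*x - 2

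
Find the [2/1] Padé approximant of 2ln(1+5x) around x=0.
5*x*(5*x + 6)/(3*(10*x/3 + 1))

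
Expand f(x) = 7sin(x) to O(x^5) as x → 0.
7*x - 7*x**3/6 + O(x**5)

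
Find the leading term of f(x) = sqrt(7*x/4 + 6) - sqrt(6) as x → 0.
7*sqrt(6)*x/48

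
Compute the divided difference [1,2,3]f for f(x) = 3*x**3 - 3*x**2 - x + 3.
15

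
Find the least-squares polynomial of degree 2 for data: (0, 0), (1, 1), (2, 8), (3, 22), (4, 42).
1/35 + (-33/14)x + (45/14)x²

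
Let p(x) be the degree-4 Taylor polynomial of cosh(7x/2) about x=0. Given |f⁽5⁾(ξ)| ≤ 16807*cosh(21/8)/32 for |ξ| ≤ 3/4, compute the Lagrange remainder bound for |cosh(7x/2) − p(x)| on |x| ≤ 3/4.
1361367*cosh(21/8)/1310720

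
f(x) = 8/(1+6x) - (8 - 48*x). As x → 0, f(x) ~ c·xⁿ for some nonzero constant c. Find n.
2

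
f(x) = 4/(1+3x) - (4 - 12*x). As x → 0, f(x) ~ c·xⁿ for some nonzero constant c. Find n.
2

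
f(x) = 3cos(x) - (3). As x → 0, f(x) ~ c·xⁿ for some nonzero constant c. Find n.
2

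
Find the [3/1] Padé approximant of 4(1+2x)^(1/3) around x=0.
(-32*x**3/81 + 16*x**2/9 + 8*x + 4)/(4*x/3 + 1)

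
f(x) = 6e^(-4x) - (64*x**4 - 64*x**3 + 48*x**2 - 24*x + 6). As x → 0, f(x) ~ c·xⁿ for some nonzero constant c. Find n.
5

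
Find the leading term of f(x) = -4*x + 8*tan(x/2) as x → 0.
x**3/3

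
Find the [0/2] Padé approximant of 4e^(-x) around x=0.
4/(x**2/2 + x + 1)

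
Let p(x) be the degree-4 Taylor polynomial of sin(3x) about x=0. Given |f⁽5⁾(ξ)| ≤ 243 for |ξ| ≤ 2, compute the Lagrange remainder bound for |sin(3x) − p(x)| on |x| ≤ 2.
324/5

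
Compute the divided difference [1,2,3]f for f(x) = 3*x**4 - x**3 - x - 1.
69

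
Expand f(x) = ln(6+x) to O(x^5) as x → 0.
log(6) + x/6 - x**2/72 + x**3/648 - x**4/5184 + O(x**5)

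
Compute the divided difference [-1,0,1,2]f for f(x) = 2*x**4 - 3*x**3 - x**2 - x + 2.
1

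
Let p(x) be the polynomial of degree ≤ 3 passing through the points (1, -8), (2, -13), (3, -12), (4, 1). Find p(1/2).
-41/8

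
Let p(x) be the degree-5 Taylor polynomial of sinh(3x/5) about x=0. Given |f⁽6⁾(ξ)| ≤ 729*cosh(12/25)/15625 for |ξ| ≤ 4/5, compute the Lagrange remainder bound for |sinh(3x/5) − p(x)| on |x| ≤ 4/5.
20736*cosh(12/25)/1220703125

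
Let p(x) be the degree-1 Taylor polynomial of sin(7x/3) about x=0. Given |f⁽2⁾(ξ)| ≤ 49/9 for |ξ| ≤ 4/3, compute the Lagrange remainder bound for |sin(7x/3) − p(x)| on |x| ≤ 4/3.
392/81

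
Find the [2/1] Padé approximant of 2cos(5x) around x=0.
2 - 25*x**2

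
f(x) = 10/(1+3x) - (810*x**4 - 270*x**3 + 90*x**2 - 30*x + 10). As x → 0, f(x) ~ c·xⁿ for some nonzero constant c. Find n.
5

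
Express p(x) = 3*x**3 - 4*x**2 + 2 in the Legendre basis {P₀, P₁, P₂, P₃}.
(2/3)P₀ + (9/5)P₁ + (-8/3)P₂ + (6/5)P₃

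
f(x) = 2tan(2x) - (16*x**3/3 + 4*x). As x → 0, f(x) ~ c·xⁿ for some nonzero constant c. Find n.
5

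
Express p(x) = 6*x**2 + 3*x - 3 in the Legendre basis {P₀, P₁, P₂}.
-P₀ + (3)P₁ + (4)P₂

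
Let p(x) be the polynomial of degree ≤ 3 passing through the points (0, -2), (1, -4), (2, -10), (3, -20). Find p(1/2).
-5/2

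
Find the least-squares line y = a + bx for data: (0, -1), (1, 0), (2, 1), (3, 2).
a = -1, b = 1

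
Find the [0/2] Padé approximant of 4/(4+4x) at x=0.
1/(x + 1)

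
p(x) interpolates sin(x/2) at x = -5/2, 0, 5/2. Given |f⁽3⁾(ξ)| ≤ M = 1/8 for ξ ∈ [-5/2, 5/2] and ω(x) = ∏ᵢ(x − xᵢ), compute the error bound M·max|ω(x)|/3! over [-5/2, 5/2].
125*sqrt(3)/1728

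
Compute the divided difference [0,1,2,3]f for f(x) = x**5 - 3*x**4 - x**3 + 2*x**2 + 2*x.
6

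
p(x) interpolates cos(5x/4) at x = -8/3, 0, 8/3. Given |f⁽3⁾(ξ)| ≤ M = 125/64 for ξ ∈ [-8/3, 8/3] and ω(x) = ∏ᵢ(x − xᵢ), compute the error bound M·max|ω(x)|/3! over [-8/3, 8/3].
1000*sqrt(3)/729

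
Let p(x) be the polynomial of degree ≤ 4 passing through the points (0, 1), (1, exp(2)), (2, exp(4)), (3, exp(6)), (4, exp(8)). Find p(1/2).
-5*exp(8)/128 - 35*exp(4)/64 + 35/128 + 35*exp(2)/32 + 7*exp(6)/32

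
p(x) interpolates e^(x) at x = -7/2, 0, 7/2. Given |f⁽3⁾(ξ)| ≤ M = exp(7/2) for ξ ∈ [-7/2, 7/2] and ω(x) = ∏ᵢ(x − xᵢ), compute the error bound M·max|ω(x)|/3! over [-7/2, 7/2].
343*sqrt(3)*exp(7/2)/216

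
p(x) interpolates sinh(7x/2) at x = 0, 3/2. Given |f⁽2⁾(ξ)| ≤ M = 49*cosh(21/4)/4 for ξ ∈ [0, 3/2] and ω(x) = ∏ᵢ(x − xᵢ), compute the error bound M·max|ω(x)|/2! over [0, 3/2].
441*cosh(21/4)/128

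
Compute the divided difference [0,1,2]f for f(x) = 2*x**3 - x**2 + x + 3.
5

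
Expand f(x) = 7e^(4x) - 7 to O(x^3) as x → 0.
28*x + 56*x**2 + O(x**3)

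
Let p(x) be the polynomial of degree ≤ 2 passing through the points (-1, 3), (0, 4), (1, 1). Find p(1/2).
3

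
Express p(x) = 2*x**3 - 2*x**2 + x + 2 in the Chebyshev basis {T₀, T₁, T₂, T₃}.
T₀ + (5/2)T₁ - T₂ + (1/2)T₃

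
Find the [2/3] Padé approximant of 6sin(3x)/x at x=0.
(18 - 189*x**2/10)/(9*x**2/20 + 1)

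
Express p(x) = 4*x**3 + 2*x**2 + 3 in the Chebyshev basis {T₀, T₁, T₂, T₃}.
(4)T₀ + (3)T₁ + T₂ + T₃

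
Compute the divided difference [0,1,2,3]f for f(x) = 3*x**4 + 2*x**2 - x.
18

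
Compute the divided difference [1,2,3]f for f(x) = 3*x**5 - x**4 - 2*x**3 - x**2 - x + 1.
232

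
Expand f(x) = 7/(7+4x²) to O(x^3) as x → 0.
1 - 4*x**2/7 + O(x**3)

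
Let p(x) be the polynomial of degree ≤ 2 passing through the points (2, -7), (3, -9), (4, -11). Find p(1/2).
-4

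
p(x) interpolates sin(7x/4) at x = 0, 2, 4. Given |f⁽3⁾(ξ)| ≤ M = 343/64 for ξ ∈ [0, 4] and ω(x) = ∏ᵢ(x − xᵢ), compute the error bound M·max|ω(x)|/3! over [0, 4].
343*sqrt(3)/216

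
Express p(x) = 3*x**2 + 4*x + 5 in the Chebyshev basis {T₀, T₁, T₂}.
(13/2)T₀ + (4)T₁ + (3/2)T₂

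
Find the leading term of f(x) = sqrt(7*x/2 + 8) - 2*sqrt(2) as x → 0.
7*sqrt(2)*x/16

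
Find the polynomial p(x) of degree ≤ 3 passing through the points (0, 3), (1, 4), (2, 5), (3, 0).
-x**3 + 3*x**2 - x + 3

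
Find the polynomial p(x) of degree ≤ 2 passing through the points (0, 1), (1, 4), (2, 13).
3*x**2 + 1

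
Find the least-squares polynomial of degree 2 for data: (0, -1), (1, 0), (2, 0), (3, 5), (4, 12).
-4/7 + (-123/70)x + (17/14)x²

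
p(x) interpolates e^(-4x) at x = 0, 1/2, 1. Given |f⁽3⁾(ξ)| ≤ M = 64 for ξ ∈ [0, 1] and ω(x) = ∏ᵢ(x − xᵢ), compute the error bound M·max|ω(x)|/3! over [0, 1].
8*sqrt(3)/27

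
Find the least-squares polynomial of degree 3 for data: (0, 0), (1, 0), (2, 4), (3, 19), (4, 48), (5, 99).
(-19/42)x + (-15/28)x² + (11/12)x³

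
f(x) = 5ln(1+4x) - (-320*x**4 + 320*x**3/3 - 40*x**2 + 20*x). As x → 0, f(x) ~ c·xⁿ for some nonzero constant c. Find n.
5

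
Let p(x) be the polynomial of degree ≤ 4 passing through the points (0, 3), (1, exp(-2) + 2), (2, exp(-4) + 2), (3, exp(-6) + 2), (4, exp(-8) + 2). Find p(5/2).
(-20*exp(6) - 5 + 60*exp(2) + 90*exp(4) + 259*exp(8))*exp(-8)/128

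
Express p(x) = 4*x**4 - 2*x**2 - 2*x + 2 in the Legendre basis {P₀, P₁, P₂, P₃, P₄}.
(32/15)P₀ + (-2)P₁ + (20/21)P₂ + (32/35)P₄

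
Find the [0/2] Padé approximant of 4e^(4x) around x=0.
4/(8*x**2 - 4*x + 1)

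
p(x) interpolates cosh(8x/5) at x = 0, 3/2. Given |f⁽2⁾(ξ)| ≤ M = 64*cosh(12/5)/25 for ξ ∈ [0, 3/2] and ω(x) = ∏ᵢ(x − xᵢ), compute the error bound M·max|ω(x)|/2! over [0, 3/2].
18*cosh(12/5)/25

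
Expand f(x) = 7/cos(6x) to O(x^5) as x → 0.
7 + 126*x**2 + 1890*x**4 + O(x**5)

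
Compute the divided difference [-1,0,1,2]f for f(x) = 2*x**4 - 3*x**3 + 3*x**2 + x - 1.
1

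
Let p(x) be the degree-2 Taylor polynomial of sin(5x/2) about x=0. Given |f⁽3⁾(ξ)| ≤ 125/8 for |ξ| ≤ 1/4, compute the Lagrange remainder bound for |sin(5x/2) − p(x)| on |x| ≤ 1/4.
125/3072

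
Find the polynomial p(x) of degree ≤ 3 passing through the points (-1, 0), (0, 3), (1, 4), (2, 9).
x**3 - x**2 + x + 3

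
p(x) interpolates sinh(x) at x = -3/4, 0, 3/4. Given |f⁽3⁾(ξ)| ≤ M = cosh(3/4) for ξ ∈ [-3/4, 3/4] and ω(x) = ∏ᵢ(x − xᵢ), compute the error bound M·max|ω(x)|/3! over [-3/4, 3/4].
sqrt(3)*cosh(3/4)/64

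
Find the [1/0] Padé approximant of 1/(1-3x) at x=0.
3*x + 1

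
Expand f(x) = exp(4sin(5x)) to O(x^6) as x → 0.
1 + 20*x + 200*x**2 + 1250*x**3 + 5000*x**4 + 60625*x**5/6 + O(x**6)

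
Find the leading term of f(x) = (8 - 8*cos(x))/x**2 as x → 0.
4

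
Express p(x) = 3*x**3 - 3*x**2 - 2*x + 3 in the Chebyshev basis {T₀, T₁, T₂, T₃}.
(3/2)T₀ + (1/4)T₁ + (-3/2)T₂ + (3/4)T₃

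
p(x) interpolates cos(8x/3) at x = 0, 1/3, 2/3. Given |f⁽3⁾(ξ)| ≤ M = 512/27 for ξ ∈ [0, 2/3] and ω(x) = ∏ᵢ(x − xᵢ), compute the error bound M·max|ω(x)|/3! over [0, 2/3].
512*sqrt(3)/19683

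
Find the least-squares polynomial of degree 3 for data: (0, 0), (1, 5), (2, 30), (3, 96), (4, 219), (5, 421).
1/126 + (101/108)x + (97/126)x² + (343/108)x³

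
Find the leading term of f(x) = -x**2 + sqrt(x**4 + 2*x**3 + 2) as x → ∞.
x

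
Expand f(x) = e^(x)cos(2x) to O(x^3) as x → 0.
1 + x - 3*x**2/2 + O(x**3)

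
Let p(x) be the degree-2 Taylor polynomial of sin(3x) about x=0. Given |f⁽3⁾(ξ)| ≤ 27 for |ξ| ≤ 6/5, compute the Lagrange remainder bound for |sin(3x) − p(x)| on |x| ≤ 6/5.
972/125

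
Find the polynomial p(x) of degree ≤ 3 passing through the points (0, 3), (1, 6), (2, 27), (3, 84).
3*x**3 + 3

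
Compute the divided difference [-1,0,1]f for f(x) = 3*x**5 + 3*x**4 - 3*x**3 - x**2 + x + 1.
2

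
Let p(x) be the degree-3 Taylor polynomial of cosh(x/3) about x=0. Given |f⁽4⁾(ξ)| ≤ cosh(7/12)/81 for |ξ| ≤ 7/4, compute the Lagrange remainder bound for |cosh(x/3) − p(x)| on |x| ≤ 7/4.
2401*cosh(7/12)/497664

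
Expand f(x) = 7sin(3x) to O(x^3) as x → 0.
21*x + O(x**3)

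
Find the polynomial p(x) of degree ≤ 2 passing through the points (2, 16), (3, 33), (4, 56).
3*x**2 + 2*x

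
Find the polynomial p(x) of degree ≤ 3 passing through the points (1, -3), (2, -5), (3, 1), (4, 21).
x**3 - 2*x**2 - 3*x + 1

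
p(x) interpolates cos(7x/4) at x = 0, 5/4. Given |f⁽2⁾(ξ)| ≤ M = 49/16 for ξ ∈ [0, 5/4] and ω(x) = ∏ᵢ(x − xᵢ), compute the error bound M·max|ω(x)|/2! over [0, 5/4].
1225/2048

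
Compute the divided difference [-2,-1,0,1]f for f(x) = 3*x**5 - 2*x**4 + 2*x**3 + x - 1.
21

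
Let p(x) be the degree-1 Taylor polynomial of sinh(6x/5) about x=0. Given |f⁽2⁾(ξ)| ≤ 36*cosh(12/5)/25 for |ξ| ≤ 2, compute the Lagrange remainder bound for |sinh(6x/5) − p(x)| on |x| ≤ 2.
72*cosh(12/5)/25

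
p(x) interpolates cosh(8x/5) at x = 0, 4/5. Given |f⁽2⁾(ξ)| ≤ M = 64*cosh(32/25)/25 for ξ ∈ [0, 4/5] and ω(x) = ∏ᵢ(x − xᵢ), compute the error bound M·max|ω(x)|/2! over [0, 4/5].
128*cosh(32/25)/625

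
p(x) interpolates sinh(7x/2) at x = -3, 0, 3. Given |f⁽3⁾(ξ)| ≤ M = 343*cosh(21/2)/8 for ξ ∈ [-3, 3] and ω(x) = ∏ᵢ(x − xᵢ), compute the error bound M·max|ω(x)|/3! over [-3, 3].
343*sqrt(3)*cosh(21/2)/8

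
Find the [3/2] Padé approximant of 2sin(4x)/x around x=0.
(8 - 224*x**2/15)/(4*x**2/5 + 1)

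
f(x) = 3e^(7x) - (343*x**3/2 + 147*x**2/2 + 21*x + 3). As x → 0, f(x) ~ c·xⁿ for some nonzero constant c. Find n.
4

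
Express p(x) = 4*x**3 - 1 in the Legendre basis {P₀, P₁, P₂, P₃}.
-P₀ + (12/5)P₁ + (8/5)P₃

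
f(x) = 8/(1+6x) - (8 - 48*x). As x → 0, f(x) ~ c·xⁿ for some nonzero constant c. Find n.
2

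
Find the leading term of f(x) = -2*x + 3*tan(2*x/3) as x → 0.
8*x**3/27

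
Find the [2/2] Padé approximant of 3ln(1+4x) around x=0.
12*x*(2*x + 1)/(8*x**2/3 + 4*x + 1)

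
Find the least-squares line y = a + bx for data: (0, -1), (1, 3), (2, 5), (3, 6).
a = -1/5, b = 23/10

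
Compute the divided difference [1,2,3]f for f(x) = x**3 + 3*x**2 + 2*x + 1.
9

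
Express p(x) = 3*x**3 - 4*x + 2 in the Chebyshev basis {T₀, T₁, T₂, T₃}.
(2)T₀ + (-7/4)T₁ + (3/4)T₃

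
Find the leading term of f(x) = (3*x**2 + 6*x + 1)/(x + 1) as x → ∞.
3*x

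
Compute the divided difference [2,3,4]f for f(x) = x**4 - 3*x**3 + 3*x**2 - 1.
31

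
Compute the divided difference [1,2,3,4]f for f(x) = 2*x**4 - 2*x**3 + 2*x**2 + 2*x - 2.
18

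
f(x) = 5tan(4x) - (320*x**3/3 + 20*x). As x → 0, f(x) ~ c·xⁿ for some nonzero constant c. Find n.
5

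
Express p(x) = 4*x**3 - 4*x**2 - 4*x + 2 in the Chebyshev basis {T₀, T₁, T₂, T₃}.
-T₁ + (-2)T₂ + T₃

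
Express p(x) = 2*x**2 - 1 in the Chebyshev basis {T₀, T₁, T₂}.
T₂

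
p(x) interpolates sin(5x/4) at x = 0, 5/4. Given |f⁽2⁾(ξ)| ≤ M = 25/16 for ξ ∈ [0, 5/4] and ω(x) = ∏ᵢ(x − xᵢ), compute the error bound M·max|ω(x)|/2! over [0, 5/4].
625/2048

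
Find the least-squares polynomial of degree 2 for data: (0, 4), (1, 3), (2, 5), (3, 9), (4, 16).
139/35 + (-15/7)x + (9/7)x²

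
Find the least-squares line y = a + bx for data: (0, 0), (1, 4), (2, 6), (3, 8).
a = 3/5, b = 13/5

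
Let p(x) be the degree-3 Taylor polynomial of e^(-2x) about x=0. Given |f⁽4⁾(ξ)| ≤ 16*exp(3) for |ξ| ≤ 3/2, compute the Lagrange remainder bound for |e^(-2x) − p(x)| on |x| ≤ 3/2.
27*exp(3)/8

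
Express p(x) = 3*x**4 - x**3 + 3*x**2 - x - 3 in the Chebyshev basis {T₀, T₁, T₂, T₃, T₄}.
(-3/8)T₀ + (-7/4)T₁ + (3)T₂ + (-1/4)T₃ + (3/8)T₄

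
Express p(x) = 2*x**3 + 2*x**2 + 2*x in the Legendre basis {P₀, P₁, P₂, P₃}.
(2/3)P₀ + (16/5)P₁ + (4/3)P₂ + (4/5)P₃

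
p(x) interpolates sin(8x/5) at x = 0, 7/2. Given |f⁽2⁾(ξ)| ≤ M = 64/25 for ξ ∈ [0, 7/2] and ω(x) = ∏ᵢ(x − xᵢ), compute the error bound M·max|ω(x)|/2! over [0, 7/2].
98/25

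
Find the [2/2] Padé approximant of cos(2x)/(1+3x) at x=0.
(-44*x**2/21 + x/7 + 1)/(x**2/3 + 22*x/7 + 1)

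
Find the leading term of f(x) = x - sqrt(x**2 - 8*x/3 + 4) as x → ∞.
4/3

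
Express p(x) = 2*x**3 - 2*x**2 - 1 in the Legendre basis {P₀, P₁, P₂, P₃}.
(-5/3)P₀ + (6/5)P₁ + (-4/3)P₂ + (4/5)P₃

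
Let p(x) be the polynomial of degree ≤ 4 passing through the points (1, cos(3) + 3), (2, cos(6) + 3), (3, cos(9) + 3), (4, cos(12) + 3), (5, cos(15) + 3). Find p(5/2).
45*cos(9)/64 - 5*cos(12)/32 + 3*cos(15)/128 - 5*cos(3)/128 + 15*cos(6)/32 + 3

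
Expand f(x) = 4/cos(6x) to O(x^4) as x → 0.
4 + 72*x**2 + O(x**4)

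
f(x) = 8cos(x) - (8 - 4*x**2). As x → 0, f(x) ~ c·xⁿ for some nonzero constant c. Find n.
4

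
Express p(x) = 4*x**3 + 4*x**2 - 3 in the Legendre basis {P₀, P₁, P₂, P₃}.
(-5/3)P₀ + (12/5)P₁ + (8/3)P₂ + (8/5)P₃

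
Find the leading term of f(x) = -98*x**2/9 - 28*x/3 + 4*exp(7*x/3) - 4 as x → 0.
686*x**3/81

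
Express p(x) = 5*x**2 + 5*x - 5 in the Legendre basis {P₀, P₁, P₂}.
(-10/3)P₀ + (5)P₁ + (10/3)P₂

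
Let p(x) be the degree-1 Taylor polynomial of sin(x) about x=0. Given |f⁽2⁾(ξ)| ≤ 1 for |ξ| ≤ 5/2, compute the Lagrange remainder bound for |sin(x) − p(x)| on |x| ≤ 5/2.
25/8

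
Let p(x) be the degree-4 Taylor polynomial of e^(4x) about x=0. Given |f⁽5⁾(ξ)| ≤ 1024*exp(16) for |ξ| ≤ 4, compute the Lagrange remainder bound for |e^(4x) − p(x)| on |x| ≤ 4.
131072*exp(16)/15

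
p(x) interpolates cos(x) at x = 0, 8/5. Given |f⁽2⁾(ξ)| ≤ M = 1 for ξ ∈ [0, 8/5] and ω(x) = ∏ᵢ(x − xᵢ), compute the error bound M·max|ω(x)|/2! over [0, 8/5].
8/25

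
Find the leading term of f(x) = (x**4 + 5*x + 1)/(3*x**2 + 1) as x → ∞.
x**2/3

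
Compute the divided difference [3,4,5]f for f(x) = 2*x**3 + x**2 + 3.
25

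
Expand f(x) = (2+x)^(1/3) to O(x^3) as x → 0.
2**(1/3) + 2**(1/3)*x/6 - 2**(1/3)*x**2/36 + O(x**3)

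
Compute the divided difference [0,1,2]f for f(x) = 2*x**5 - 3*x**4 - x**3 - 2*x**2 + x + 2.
4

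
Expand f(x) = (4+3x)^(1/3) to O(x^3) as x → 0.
2**(2/3) + 2**(2/3)*x/4 - 2**(2/3)*x**2/16 + O(x**3)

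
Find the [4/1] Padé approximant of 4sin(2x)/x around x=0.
16*x**4/15 - 16*x**2/3 + 8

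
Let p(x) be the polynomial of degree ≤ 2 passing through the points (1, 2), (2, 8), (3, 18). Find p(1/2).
1/2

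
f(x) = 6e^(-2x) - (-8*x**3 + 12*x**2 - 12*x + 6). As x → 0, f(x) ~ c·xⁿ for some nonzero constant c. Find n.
4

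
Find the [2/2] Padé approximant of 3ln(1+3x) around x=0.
9*x*(3*x + 2)/(2*(3*x**2/2 + 3*x + 1))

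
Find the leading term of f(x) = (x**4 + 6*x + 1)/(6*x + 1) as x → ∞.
x**3/6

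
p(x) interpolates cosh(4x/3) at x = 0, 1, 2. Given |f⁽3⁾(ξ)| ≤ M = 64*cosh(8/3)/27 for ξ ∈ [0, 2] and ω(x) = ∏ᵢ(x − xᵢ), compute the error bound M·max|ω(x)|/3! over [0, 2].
64*sqrt(3)*cosh(8/3)/729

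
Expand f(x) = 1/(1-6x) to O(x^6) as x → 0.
1 + 6*x + 36*x**2 + 216*x**3 + 1296*x**4 + 7776*x**5 + O(x**6)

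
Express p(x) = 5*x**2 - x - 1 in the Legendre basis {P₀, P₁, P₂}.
(2/3)P₀ - P₁ + (10/3)P₂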